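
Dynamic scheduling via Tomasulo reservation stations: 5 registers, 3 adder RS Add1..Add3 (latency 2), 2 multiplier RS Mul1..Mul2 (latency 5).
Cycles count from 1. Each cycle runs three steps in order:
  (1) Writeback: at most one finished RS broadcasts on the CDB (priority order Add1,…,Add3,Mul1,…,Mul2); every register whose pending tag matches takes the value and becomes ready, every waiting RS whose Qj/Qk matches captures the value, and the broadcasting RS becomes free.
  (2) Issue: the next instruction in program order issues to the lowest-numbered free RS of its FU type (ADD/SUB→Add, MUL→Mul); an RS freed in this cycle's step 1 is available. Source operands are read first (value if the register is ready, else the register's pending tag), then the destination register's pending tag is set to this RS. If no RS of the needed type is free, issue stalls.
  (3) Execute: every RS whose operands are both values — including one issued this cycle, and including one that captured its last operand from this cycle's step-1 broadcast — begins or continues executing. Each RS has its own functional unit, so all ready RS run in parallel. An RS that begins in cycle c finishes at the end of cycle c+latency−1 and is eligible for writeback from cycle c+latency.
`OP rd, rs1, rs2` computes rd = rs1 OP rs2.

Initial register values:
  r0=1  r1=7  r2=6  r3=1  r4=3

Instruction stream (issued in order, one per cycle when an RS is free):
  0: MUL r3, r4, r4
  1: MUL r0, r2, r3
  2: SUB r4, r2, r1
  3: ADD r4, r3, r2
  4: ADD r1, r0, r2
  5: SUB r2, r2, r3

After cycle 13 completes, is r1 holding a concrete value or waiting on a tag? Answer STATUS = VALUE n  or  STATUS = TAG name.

c1: issue MUL r3<-Mul1 | r0:1,r1:7,r2:6,r3:Mul1,r4:3
c2: issue MUL r0<-Mul2 | r0:Mul2,r1:7,r2:6,r3:Mul1,r4:3
c3: issue SUB r4<-Add1 | r0:Mul2,r1:7,r2:6,r3:Mul1,r4:Add1
c4: issue ADD r4<-Add2 | r0:Mul2,r1:7,r2:6,r3:Mul1,r4:Add2
c5: CDB Add1=-1; issue ADD r1<-Add1 | r0:Mul2,r1:Add1,r2:6,r3:Mul1,r4:Add2
c6: CDB Mul1=9; issue SUB r2<-Add3 | r0:Mul2,r1:Add1,r2:Add3,r3:9,r4:Add2
c7: - | r0:Mul2,r1:Add1,r2:Add3,r3:9,r4:Add2
c8: CDB Add2=15 | r0:Mul2,r1:Add1,r2:Add3,r3:9,r4:15
c9: CDB Add3=-3 | r0:Mul2,r1:Add1,r2:-3,r3:9,r4:15
c10: - | r0:Mul2,r1:Add1,r2:-3,r3:9,r4:15
c11: CDB Mul2=54 | r0:54,r1:Add1,r2:-3,r3:9,r4:15
c12: - | r0:54,r1:Add1,r2:-3,r3:9,r4:15
c13: CDB Add1=60 | r0:54,r1:60,r2:-3,r3:9,r4:15

STATUS = VALUE 60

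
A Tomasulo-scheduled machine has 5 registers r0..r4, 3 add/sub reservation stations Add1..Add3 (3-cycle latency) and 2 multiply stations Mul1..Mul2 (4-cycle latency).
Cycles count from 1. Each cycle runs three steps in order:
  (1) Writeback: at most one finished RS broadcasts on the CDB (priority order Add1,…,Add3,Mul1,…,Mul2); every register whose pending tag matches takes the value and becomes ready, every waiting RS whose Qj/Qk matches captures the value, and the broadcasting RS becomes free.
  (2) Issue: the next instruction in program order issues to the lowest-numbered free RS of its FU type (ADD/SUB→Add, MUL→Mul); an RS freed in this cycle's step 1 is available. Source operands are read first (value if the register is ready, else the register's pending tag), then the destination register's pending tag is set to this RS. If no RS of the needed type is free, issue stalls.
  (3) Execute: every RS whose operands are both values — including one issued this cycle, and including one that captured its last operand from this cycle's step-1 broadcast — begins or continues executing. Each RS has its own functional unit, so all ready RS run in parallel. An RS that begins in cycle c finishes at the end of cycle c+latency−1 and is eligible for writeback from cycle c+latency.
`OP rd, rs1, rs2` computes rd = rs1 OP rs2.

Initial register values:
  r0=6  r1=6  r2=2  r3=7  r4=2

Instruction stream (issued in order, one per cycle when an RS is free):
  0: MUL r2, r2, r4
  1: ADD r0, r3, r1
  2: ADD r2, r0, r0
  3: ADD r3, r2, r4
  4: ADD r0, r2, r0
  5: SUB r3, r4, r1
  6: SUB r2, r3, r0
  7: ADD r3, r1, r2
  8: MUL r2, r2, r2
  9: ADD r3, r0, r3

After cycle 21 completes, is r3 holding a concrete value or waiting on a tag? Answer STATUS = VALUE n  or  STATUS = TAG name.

STATUS = VALUE 2

c1: issue MUL r2<-Mul1 | r0:6,r1:6,r2:Mul1,r3:7,r4:2
c2: issue ADD r0<-Add1 | r0:Add1,r1:6,r2:Mul1,r3:7,r4:2
c3: issue ADD r2<-Add2 | r0:Add1,r1:6,r2:Add2,r3:7,r4:2
c4: issue ADD r3<-Add3 | r0:Add1,r1:6,r2:Add2,r3:Add3,r4:2
c5: CDB Add1=13; issue ADD r0<-Add1 | r0:Add1,r1:6,r2:Add2,r3:Add3,r4:2
c6: CDB Mul1=4; stall | r0:Add1,r1:6,r2:Add2,r3:Add3,r4:2
c7: stall | r0:Add1,r1:6,r2:Add2,r3:Add3,r4:2
c8: CDB Add2=26; issue SUB r3<-Add2 | r0:Add1,r1:6,r2:26,r3:Add2,r4:2
c9: stall | r0:Add1,r1:6,r2:26,r3:Add2,r4:2
c10: stall | r0:Add1,r1:6,r2:26,r3:Add2,r4:2
c11: CDB Add1=39; issue SUB r2<-Add1 | r0:39,r1:6,r2:Add1,r3:Add2,r4:2
c12: CDB Add2=-4; issue ADD r3<-Add2 | r0:39,r1:6,r2:Add1,r3:Add2,r4:2
c13: CDB Add3=28; issue MUL r2<-Mul1 | r0:39,r1:6,r2:Mul1,r3:Add2,r4:2
c14: issue ADD r3<-Add3 | r0:39,r1:6,r2:Mul1,r3:Add3,r4:2
c15: CDB Add1=-43 | r0:39,r1:6,r2:Mul1,r3:Add3,r4:2
c16: - | r0:39,r1:6,r2:Mul1,r3:Add3,r4:2
c17: - | r0:39,r1:6,r2:Mul1,r3:Add3,r4:2
c18: CDB Add2=-37 | r0:39,r1:6,r2:Mul1,r3:Add3,r4:2
c19: CDB Mul1=1849 | r0:39,r1:6,r2:1849,r3:Add3,r4:2
c20: - | r0:39,r1:6,r2:1849,r3:Add3,r4:2
c21: CDB Add3=2 | r0:39,r1:6,r2:1849,r3:2,r4:2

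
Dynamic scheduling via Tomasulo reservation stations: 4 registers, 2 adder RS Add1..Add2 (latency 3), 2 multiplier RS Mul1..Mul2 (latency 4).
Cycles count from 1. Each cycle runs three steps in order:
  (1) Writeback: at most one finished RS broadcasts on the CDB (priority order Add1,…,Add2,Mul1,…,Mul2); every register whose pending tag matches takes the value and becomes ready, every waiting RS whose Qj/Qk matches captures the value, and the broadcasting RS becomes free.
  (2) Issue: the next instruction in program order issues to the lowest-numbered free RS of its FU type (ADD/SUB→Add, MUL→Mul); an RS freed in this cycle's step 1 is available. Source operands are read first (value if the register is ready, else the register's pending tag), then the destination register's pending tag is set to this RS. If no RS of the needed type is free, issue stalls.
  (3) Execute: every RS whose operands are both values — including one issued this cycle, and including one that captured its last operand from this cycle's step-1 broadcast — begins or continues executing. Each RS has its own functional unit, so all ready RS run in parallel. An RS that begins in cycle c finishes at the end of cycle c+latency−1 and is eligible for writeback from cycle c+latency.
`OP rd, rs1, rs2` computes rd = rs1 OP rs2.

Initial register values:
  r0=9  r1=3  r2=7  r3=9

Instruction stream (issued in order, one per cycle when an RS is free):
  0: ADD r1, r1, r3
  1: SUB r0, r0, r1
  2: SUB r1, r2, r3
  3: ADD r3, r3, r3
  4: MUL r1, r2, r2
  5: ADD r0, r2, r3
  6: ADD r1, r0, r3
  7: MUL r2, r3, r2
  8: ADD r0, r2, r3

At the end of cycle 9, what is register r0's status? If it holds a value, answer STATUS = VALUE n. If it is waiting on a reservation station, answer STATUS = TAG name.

STATUS = TAG Add2

c1: issue ADD r1<-Add1 | r0:9,r1:Add1,r2:7,r3:9
c2: issue SUB r0<-Add2 | r0:Add2,r1:Add1,r2:7,r3:9
c3: stall | r0:Add2,r1:Add1,r2:7,r3:9
c4: CDB Add1=12; issue SUB r1<-Add1 | r0:Add2,r1:Add1,r2:7,r3:9
c5: stall | r0:Add2,r1:Add1,r2:7,r3:9
c6: stall | r0:Add2,r1:Add1,r2:7,r3:9
c7: CDB Add1=-2; issue ADD r3<-Add1 | r0:Add2,r1:-2,r2:7,r3:Add1
c8: CDB Add2=-3; issue MUL r1<-Mul1 | r0:-3,r1:Mul1,r2:7,r3:Add1
c9: issue ADD r0<-Add2 | r0:Add2,r1:Mul1,r2:7,r3:Add1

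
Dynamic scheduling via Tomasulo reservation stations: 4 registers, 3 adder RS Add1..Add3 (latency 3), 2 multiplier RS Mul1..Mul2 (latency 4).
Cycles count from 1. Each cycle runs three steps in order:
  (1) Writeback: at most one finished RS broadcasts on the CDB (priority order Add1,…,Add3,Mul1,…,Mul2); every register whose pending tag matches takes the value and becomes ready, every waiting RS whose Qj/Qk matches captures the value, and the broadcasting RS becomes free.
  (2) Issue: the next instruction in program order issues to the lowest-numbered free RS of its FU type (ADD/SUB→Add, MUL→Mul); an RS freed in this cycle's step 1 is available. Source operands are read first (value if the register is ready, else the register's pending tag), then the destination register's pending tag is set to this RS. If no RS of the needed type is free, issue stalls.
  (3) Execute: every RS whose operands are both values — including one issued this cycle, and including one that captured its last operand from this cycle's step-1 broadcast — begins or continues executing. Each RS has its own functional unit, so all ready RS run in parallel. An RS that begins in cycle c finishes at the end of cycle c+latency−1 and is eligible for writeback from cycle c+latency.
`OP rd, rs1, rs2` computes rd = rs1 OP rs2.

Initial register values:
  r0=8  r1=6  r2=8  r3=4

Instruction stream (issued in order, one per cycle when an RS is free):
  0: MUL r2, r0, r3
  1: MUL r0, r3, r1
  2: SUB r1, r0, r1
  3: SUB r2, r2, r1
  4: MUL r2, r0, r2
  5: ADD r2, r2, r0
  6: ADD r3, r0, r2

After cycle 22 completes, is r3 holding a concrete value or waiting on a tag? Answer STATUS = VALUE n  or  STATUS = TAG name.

STATUS = VALUE 384

  c1: issue MUL r2<-Mul1  regs: r0:8,r1:6,r2:Mul1,r3:4
  c2: issue MUL r0<-Mul2  regs: r0:Mul2,r1:6,r2:Mul1,r3:4
  c3: issue SUB r1<-Add1  regs: r0:Mul2,r1:Add1,r2:Mul1,r3:4
  c4: issue SUB r2<-Add2  regs: r0:Mul2,r1:Add1,r2:Add2,r3:4
  c5: CDB Mul1=32; issue MUL r2<-Mul1  regs: r0:Mul2,r1:Add1,r2:Mul1,r3:4
  c6: CDB Mul2=24; issue ADD r2<-Add3  regs: r0:24,r1:Add1,r2:Add3,r3:4
  c7: stall  regs: r0:24,r1:Add1,r2:Add3,r3:4
  c8: stall  regs: r0:24,r1:Add1,r2:Add3,r3:4
  c9: CDB Add1=18; issue ADD r3<-Add1  regs: r0:24,r1:18,r2:Add3,r3:Add1
  c10: -  regs: r0:24,r1:18,r2:Add3,r3:Add1
  c11: -  regs: r0:24,r1:18,r2:Add3,r3:Add1
  c12: CDB Add2=14  regs: r0:24,r1:18,r2:Add3,r3:Add1
  c13: -  regs: r0:24,r1:18,r2:Add3,r3:Add1
  c14: -  regs: r0:24,r1:18,r2:Add3,r3:Add1
  c15: -  regs: r0:24,r1:18,r2:Add3,r3:Add1
  c16: CDB Mul1=336  regs: r0:24,r1:18,r2:Add3,r3:Add1
  c17: -  regs: r0:24,r1:18,r2:Add3,r3:Add1
  c18: -  regs: r0:24,r1:18,r2:Add3,r3:Add1
  c19: CDB Add3=360  regs: r0:24,r1:18,r2:360,r3:Add1
  c20: -  regs: r0:24,r1:18,r2:360,r3:Add1
  c21: -  regs: r0:24,r1:18,r2:360,r3:Add1
  c22: CDB Add1=384  regs: r0:24,r1:18,r2:360,r3:384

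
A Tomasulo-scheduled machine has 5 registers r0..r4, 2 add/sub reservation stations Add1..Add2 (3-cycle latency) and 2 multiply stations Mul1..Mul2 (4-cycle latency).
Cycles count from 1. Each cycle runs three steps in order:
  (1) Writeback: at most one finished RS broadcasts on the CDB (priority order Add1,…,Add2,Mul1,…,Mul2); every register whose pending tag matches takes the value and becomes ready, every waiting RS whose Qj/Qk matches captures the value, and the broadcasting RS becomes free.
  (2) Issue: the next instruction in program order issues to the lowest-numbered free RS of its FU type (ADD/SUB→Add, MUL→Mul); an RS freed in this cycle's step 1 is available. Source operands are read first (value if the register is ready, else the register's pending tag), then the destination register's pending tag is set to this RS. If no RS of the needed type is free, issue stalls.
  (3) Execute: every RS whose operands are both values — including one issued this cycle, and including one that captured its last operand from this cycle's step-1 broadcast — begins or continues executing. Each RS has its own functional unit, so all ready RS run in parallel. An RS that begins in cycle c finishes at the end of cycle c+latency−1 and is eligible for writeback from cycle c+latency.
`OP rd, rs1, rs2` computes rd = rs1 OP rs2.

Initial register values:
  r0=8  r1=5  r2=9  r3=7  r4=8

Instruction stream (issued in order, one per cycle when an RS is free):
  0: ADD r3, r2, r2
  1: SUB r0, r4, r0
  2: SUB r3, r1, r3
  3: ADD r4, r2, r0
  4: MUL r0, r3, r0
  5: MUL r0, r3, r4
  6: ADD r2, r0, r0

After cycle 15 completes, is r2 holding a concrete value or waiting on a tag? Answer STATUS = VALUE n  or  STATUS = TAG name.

STATUS = VALUE -234

c1: issue ADD r3<-Add1 | r0:8,r1:5,r2:9,r3:Add1,r4:8
c2: issue SUB r0<-Add2 | r0:Add2,r1:5,r2:9,r3:Add1,r4:8
c3: stall | r0:Add2,r1:5,r2:9,r3:Add1,r4:8
c4: CDB Add1=18; issue SUB r3<-Add1 | r0:Add2,r1:5,r2:9,r3:Add1,r4:8
c5: CDB Add2=0; issue ADD r4<-Add2 | r0:0,r1:5,r2:9,r3:Add1,r4:Add2
c6: issue MUL r0<-Mul1 | r0:Mul1,r1:5,r2:9,r3:Add1,r4:Add2
c7: CDB Add1=-13; issue MUL r0<-Mul2 | r0:Mul2,r1:5,r2:9,r3:-13,r4:Add2
c8: CDB Add2=9; issue ADD r2<-Add1 | r0:Mul2,r1:5,r2:Add1,r3:-13,r4:9
c9: - | r0:Mul2,r1:5,r2:Add1,r3:-13,r4:9
c10: - | r0:Mul2,r1:5,r2:Add1,r3:-13,r4:9
c11: CDB Mul1=0 | r0:Mul2,r1:5,r2:Add1,r3:-13,r4:9
c12: CDB Mul2=-117 | r0:-117,r1:5,r2:Add1,r3:-13,r4:9
c13: - | r0:-117,r1:5,r2:Add1,r3:-13,r4:9
c14: - | r0:-117,r1:5,r2:Add1,r3:-13,r4:9
c15: CDB Add1=-234 | r0:-117,r1:5,r2:-234,r3:-13,r4:9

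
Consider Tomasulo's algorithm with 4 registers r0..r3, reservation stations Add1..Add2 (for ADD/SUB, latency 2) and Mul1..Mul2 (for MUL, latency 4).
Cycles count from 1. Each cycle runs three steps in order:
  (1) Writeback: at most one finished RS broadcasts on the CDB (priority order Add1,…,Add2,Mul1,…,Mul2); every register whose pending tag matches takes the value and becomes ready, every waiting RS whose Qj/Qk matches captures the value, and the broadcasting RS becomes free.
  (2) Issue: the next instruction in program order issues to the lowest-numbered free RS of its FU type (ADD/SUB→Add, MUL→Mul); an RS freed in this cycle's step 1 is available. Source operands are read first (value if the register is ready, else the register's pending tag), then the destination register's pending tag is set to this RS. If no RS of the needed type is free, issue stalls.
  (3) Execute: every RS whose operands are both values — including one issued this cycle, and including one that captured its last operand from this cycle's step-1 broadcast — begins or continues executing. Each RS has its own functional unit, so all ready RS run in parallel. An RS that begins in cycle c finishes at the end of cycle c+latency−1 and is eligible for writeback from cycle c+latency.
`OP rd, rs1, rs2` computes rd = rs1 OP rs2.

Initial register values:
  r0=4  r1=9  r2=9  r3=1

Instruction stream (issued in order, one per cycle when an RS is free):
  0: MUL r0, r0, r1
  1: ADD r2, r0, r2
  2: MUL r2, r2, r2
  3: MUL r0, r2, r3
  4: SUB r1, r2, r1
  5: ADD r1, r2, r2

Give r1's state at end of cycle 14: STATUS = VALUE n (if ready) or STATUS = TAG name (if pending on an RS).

cycle 1: issue MUL r0<-Mul1 // r0:Mul1,r1:9,r2:9,r3:1
cycle 2: issue ADD r2<-Add1 // r0:Mul1,r1:9,r2:Add1,r3:1
cycle 3: issue MUL r2<-Mul2 // r0:Mul1,r1:9,r2:Mul2,r3:1
cycle 4: stall // r0:Mul1,r1:9,r2:Mul2,r3:1
cycle 5: CDB Mul1=36; issue MUL r0<-Mul1 // r0:Mul1,r1:9,r2:Mul2,r3:1
cycle 6: issue SUB r1<-Add2 // r0:Mul1,r1:Add2,r2:Mul2,r3:1
cycle 7: CDB Add1=45; issue ADD r1<-Add1 // r0:Mul1,r1:Add1,r2:Mul2,r3:1
cycle 8: - // r0:Mul1,r1:Add1,r2:Mul2,r3:1
cycle 9: - // r0:Mul1,r1:Add1,r2:Mul2,r3:1
cycle 10: - // r0:Mul1,r1:Add1,r2:Mul2,r3:1
cycle 11: CDB Mul2=2025 // r0:Mul1,r1:Add1,r2:2025,r3:1
cycle 12: - // r0:Mul1,r1:Add1,r2:2025,r3:1
cycle 13: CDB Add1=4050 // r0:Mul1,r1:4050,r2:2025,r3:1
cycle 14: CDB Add2=2016 // r0:Mul1,r1:4050,r2:2025,r3:1

STATUS = VALUE 4050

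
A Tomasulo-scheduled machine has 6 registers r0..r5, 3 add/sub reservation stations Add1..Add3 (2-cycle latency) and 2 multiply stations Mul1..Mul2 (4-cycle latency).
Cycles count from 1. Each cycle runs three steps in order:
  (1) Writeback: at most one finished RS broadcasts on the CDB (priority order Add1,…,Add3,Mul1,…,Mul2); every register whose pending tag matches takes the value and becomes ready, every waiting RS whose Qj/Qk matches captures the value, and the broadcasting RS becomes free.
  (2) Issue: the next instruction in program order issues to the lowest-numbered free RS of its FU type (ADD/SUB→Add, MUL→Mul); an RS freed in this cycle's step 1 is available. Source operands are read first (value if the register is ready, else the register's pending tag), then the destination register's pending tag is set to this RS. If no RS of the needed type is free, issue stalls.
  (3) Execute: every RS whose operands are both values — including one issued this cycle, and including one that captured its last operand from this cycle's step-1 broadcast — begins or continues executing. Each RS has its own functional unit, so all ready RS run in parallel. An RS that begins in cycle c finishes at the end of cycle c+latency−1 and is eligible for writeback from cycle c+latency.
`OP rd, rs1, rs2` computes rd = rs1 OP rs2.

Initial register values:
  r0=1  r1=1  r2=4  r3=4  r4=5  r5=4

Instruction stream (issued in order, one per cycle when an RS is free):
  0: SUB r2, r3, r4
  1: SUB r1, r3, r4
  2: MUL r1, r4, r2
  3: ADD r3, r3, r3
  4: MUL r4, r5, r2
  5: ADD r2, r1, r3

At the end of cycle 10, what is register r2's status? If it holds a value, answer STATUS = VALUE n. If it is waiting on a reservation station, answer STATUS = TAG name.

STATUS = VALUE 3

  c1: issue SUB r2<-Add1  regs: r0:1,r1:1,r2:Add1,r3:4,r4:5,r5:4
  c2: issue SUB r1<-Add2  regs: r0:1,r1:Add2,r2:Add1,r3:4,r4:5,r5:4
  c3: CDB Add1=-1; issue MUL r1<-Mul1  regs: r0:1,r1:Mul1,r2:-1,r3:4,r4:5,r5:4
  c4: CDB Add2=-1; issue ADD r3<-Add1  regs: r0:1,r1:Mul1,r2:-1,r3:Add1,r4:5,r5:4
  c5: issue MUL r4<-Mul2  regs: r0:1,r1:Mul1,r2:-1,r3:Add1,r4:Mul2,r5:4
  c6: CDB Add1=8; issue ADD r2<-Add1  regs: r0:1,r1:Mul1,r2:Add1,r3:8,r4:Mul2,r5:4
  c7: CDB Mul1=-5  regs: r0:1,r1:-5,r2:Add1,r3:8,r4:Mul2,r5:4
  c8: -  regs: r0:1,r1:-5,r2:Add1,r3:8,r4:Mul2,r5:4
  c9: CDB Add1=3  regs: r0:1,r1:-5,r2:3,r3:8,r4:Mul2,r5:4
  c10: CDB Mul2=-4  regs: r0:1,r1:-5,r2:3,r3:8,r4:-4,r5:4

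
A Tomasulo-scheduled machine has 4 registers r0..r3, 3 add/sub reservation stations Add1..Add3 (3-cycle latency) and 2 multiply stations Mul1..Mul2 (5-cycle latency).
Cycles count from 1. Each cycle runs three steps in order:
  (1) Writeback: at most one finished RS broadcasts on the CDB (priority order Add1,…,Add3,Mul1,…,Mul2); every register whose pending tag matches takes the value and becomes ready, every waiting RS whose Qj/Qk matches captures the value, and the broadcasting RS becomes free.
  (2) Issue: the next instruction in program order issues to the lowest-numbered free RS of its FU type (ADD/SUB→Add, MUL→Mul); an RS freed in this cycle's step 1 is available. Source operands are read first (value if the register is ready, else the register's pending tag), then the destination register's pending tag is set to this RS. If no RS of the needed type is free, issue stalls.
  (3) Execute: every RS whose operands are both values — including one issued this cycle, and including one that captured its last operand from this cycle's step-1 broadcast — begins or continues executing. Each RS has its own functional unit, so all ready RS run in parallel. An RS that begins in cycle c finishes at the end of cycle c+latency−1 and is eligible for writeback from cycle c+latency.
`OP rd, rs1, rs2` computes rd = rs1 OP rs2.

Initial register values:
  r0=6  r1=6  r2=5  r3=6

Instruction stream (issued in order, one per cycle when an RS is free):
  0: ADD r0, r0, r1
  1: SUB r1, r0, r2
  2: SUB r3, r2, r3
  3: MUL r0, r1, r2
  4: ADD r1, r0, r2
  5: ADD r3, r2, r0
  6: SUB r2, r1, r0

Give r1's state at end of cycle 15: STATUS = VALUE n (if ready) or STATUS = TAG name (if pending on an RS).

  c1: issue ADD r0<-Add1  regs: r0:Add1,r1:6,r2:5,r3:6
  c2: issue SUB r1<-Add2  regs: r0:Add1,r1:Add2,r2:5,r3:6
  c3: issue SUB r3<-Add3  regs: r0:Add1,r1:Add2,r2:5,r3:Add3
  c4: CDB Add1=12; issue MUL r0<-Mul1  regs: r0:Mul1,r1:Add2,r2:5,r3:Add3
  c5: issue ADD r1<-Add1  regs: r0:Mul1,r1:Add1,r2:5,r3:Add3
  c6: CDB Add3=-1; issue ADD r3<-Add3  regs: r0:Mul1,r1:Add1,r2:5,r3:Add3
  c7: CDB Add2=7; issue SUB r2<-Add2  regs: r0:Mul1,r1:Add1,r2:Add2,r3:Add3
  c8: -  regs: r0:Mul1,r1:Add1,r2:Add2,r3:Add3
  c9: -  regs: r0:Mul1,r1:Add1,r2:Add2,r3:Add3
  c10: -  regs: r0:Mul1,r1:Add1,r2:Add2,r3:Add3
  c11: -  regs: r0:Mul1,r1:Add1,r2:Add2,r3:Add3
  c12: CDB Mul1=35  regs: r0:35,r1:Add1,r2:Add2,r3:Add3
  c13: -  regs: r0:35,r1:Add1,r2:Add2,r3:Add3
  c14: -  regs: r0:35,r1:Add1,r2:Add2,r3:Add3
  c15: CDB Add1=40  regs: r0:35,r1:40,r2:Add2,r3:Add3

STATUS = VALUE 40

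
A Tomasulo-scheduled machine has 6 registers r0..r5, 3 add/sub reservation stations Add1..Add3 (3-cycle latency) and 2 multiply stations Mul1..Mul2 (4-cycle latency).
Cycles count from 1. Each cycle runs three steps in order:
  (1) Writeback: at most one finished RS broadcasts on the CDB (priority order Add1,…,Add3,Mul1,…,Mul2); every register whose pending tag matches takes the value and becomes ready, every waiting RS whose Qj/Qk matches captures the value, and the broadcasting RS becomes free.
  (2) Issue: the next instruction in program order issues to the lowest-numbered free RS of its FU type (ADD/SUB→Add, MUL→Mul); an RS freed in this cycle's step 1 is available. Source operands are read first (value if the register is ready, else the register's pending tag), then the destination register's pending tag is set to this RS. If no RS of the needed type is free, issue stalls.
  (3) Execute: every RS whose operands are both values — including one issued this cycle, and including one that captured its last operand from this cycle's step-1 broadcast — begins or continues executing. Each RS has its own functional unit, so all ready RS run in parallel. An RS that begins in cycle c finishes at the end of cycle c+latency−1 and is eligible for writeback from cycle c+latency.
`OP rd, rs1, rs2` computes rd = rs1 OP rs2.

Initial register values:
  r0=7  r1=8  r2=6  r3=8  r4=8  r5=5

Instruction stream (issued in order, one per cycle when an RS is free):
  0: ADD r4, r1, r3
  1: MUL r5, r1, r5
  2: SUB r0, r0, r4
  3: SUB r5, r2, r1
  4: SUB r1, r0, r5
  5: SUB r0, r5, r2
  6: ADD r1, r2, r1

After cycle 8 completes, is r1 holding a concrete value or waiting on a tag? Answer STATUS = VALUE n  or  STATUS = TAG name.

STATUS = TAG Add2

  c1: issue ADD r4<-Add1  regs: r0:7,r1:8,r2:6,r3:8,r4:Add1,r5:5
  c2: issue MUL r5<-Mul1  regs: r0:7,r1:8,r2:6,r3:8,r4:Add1,r5:Mul1
  c3: issue SUB r0<-Add2  regs: r0:Add2,r1:8,r2:6,r3:8,r4:Add1,r5:Mul1
  c4: CDB Add1=16; issue SUB r5<-Add1  regs: r0:Add2,r1:8,r2:6,r3:8,r4:16,r5:Add1
  c5: issue SUB r1<-Add3  regs: r0:Add2,r1:Add3,r2:6,r3:8,r4:16,r5:Add1
  c6: CDB Mul1=40; stall  regs: r0:Add2,r1:Add3,r2:6,r3:8,r4:16,r5:Add1
  c7: CDB Add1=-2; issue SUB r0<-Add1  regs: r0:Add1,r1:Add3,r2:6,r3:8,r4:16,r5:-2
  c8: CDB Add2=-9; issue ADD r1<-Add2  regs: r0:Add1,r1:Add2,r2:6,r3:8,r4:16,r5:-2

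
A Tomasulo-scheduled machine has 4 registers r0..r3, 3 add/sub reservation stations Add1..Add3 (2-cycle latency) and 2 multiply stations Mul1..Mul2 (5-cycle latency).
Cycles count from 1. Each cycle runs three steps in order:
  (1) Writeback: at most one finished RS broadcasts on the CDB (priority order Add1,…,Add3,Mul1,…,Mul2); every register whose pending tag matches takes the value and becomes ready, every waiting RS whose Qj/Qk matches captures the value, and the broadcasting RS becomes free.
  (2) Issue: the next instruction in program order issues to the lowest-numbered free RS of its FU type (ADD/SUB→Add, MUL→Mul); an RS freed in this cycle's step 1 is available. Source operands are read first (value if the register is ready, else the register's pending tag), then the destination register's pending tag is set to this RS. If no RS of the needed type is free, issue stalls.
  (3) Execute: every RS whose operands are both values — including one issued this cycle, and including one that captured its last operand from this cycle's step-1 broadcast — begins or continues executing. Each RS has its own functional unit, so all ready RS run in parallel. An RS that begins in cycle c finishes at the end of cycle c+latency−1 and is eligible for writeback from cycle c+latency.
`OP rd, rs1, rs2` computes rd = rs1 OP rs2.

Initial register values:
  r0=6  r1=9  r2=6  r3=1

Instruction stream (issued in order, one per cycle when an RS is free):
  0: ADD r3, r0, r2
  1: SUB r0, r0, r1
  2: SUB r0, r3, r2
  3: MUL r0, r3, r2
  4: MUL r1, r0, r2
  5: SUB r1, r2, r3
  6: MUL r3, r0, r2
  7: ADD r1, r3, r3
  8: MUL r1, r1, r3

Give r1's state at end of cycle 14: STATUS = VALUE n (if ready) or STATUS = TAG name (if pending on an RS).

cycle 1: issue ADD r3<-Add1 // r0:6,r1:9,r2:6,r3:Add1
cycle 2: issue SUB r0<-Add2 // r0:Add2,r1:9,r2:6,r3:Add1
cycle 3: CDB Add1=12; issue SUB r0<-Add1 // r0:Add1,r1:9,r2:6,r3:12
cycle 4: CDB Add2=-3; issue MUL r0<-Mul1 // r0:Mul1,r1:9,r2:6,r3:12
cycle 5: CDB Add1=6; issue MUL r1<-Mul2 // r0:Mul1,r1:Mul2,r2:6,r3:12
cycle 6: issue SUB r1<-Add1 // r0:Mul1,r1:Add1,r2:6,r3:12
cycle 7: stall // r0:Mul1,r1:Add1,r2:6,r3:12
cycle 8: CDB Add1=-6; stall // r0:Mul1,r1:-6,r2:6,r3:12
cycle 9: CDB Mul1=72; issue MUL r3<-Mul1 // r0:72,r1:-6,r2:6,r3:Mul1
cycle 10: issue ADD r1<-Add1 // r0:72,r1:Add1,r2:6,r3:Mul1
cycle 11: stall // r0:72,r1:Add1,r2:6,r3:Mul1
cycle 12: stall // r0:72,r1:Add1,r2:6,r3:Mul1
cycle 13: stall // r0:72,r1:Add1,r2:6,r3:Mul1
cycle 14: CDB Mul1=432; issue MUL r1<-Mul1 // r0:72,r1:Mul1,r2:6,r3:432

STATUS = TAG Mul1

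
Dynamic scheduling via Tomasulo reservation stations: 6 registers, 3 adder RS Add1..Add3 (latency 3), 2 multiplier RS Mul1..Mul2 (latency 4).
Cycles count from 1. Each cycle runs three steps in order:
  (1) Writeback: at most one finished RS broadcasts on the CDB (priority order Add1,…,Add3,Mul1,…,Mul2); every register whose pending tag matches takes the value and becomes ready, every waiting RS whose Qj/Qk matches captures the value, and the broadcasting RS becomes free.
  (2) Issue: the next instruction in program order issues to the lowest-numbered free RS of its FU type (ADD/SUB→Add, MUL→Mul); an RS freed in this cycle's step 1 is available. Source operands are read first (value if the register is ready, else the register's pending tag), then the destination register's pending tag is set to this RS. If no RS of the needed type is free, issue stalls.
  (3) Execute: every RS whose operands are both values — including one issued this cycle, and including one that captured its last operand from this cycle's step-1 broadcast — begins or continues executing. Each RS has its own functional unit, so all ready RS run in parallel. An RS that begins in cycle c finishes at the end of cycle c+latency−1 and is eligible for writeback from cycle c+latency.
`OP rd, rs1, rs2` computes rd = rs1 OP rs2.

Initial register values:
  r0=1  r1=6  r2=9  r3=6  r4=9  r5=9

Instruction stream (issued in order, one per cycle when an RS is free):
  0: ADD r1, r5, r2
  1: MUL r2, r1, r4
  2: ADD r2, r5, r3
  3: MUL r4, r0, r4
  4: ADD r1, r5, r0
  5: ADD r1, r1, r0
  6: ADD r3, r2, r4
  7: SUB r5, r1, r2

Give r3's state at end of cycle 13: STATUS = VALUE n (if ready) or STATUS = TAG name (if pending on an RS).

STATUS = VALUE 24

c1: issue ADD r1<-Add1 | r0:1,r1:Add1,r2:9,r3:6,r4:9,r5:9
c2: issue MUL r2<-Mul1 | r0:1,r1:Add1,r2:Mul1,r3:6,r4:9,r5:9
c3: issue ADD r2<-Add2 | r0:1,r1:Add1,r2:Add2,r3:6,r4:9,r5:9
c4: CDB Add1=18; issue MUL r4<-Mul2 | r0:1,r1:18,r2:Add2,r3:6,r4:Mul2,r5:9
c5: issue ADD r1<-Add1 | r0:1,r1:Add1,r2:Add2,r3:6,r4:Mul2,r5:9
c6: CDB Add2=15; issue ADD r1<-Add2 | r0:1,r1:Add2,r2:15,r3:6,r4:Mul2,r5:9
c7: issue ADD r3<-Add3 | r0:1,r1:Add2,r2:15,r3:Add3,r4:Mul2,r5:9
c8: CDB Add1=10; issue SUB r5<-Add1 | r0:1,r1:Add2,r2:15,r3:Add3,r4:Mul2,r5:Add1
c9: CDB Mul1=162 | r0:1,r1:Add2,r2:15,r3:Add3,r4:Mul2,r5:Add1
c10: CDB Mul2=9 | r0:1,r1:Add2,r2:15,r3:Add3,r4:9,r5:Add1
c11: CDB Add2=11 | r0:1,r1:11,r2:15,r3:Add3,r4:9,r5:Add1
c12: - | r0:1,r1:11,r2:15,r3:Add3,r4:9,r5:Add1
c13: CDB Add3=24 | r0:1,r1:11,r2:15,r3:24,r4:9,r5:Add1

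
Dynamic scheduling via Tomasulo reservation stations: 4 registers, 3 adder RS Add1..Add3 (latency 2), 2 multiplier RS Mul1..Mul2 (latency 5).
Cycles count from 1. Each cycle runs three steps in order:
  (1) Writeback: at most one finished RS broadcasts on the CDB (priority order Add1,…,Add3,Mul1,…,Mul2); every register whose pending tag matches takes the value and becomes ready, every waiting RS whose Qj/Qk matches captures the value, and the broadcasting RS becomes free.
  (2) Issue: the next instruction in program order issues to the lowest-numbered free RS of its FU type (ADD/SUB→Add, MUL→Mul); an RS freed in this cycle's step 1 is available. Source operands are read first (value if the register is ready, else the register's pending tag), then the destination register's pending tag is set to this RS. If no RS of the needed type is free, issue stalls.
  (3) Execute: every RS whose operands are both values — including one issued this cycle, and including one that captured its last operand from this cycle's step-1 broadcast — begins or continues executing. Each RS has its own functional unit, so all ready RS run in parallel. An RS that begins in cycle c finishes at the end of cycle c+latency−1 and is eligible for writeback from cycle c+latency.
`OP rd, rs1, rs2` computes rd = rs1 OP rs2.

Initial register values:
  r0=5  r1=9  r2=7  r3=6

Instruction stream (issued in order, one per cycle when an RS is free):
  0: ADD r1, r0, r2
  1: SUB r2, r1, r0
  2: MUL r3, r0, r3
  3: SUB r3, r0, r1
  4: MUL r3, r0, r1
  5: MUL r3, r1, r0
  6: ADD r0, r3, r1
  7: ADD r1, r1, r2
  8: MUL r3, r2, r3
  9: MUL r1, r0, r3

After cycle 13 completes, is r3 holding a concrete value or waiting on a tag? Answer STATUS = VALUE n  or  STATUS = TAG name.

c1: issue ADD r1<-Add1 | r0:5,r1:Add1,r2:7,r3:6
c2: issue SUB r2<-Add2 | r0:5,r1:Add1,r2:Add2,r3:6
c3: CDB Add1=12; issue MUL r3<-Mul1 | r0:5,r1:12,r2:Add2,r3:Mul1
c4: issue SUB r3<-Add1 | r0:5,r1:12,r2:Add2,r3:Add1
c5: CDB Add2=7; issue MUL r3<-Mul2 | r0:5,r1:12,r2:7,r3:Mul2
c6: CDB Add1=-7; stall | r0:5,r1:12,r2:7,r3:Mul2
c7: stall | r0:5,r1:12,r2:7,r3:Mul2
c8: CDB Mul1=30; issue MUL r3<-Mul1 | r0:5,r1:12,r2:7,r3:Mul1
c9: issue ADD r0<-Add1 | r0:Add1,r1:12,r2:7,r3:Mul1
c10: CDB Mul2=60; issue ADD r1<-Add2 | r0:Add1,r1:Add2,r2:7,r3:Mul1
c11: issue MUL r3<-Mul2 | r0:Add1,r1:Add2,r2:7,r3:Mul2
c12: CDB Add2=19; stall | r0:Add1,r1:19,r2:7,r3:Mul2
c13: CDB Mul1=60; issue MUL r1<-Mul1 | r0:Add1,r1:Mul1,r2:7,r3:Mul2

STATUS = TAG Mul2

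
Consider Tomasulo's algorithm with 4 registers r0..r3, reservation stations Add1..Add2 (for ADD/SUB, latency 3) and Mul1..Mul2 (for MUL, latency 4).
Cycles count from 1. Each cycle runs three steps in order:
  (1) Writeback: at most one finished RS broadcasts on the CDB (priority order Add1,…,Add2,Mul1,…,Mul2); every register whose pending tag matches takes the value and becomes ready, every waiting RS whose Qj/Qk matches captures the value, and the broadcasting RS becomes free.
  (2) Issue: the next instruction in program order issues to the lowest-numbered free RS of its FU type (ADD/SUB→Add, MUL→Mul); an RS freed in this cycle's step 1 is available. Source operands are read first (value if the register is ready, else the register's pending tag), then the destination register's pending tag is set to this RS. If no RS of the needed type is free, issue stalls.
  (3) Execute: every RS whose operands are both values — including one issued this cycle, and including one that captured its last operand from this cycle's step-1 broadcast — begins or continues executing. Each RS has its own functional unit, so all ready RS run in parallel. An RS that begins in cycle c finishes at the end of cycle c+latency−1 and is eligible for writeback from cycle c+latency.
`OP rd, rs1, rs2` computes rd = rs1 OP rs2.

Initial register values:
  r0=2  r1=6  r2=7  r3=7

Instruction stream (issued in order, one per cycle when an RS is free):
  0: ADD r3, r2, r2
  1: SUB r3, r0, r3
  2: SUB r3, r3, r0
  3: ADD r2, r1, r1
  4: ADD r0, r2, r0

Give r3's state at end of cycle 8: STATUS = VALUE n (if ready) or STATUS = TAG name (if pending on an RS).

c1: issue ADD r3<-Add1 | r0:2,r1:6,r2:7,r3:Add1
c2: issue SUB r3<-Add2 | r0:2,r1:6,r2:7,r3:Add2
c3: stall | r0:2,r1:6,r2:7,r3:Add2
c4: CDB Add1=14; issue SUB r3<-Add1 | r0:2,r1:6,r2:7,r3:Add1
c5: stall | r0:2,r1:6,r2:7,r3:Add1
c6: stall | r0:2,r1:6,r2:7,r3:Add1
c7: CDB Add2=-12; issue ADD r2<-Add2 | r0:2,r1:6,r2:Add2,r3:Add1
c8: stall | r0:2,r1:6,r2:Add2,r3:Add1

STATUS = TAG Add1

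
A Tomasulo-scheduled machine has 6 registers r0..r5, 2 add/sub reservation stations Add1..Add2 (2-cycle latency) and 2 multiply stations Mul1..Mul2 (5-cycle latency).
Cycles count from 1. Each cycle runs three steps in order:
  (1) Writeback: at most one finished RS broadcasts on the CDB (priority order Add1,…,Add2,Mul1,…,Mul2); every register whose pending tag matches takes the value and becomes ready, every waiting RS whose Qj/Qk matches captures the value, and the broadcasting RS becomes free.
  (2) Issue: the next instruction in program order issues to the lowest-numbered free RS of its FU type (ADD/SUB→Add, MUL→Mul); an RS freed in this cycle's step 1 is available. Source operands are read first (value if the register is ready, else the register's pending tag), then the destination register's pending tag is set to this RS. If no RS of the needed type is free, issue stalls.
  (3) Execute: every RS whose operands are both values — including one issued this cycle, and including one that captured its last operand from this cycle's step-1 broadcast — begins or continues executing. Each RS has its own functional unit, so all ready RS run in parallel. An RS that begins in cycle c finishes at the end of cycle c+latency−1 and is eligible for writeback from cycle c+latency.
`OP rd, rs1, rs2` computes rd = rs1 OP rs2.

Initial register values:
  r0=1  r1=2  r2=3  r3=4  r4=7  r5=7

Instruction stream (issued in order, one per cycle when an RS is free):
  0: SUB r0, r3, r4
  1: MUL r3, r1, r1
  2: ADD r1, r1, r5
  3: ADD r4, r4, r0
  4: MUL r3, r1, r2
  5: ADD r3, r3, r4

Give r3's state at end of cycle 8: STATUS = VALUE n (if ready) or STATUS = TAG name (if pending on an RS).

STATUS = TAG Add1

c1: issue SUB r0<-Add1 | r0:Add1,r1:2,r2:3,r3:4,r4:7,r5:7
c2: issue MUL r3<-Mul1 | r0:Add1,r1:2,r2:3,r3:Mul1,r4:7,r5:7
c3: CDB Add1=-3; issue ADD r1<-Add1 | r0:-3,r1:Add1,r2:3,r3:Mul1,r4:7,r5:7
c4: issue ADD r4<-Add2 | r0:-3,r1:Add1,r2:3,r3:Mul1,r4:Add2,r5:7
c5: CDB Add1=9; issue MUL r3<-Mul2 | r0:-3,r1:9,r2:3,r3:Mul2,r4:Add2,r5:7
c6: CDB Add2=4; issue ADD r3<-Add1 | r0:-3,r1:9,r2:3,r3:Add1,r4:4,r5:7
c7: CDB Mul1=4 | r0:-3,r1:9,r2:3,r3:Add1,r4:4,r5:7
c8: - | r0:-3,r1:9,r2:3,r3:Add1,r4:4,r5:7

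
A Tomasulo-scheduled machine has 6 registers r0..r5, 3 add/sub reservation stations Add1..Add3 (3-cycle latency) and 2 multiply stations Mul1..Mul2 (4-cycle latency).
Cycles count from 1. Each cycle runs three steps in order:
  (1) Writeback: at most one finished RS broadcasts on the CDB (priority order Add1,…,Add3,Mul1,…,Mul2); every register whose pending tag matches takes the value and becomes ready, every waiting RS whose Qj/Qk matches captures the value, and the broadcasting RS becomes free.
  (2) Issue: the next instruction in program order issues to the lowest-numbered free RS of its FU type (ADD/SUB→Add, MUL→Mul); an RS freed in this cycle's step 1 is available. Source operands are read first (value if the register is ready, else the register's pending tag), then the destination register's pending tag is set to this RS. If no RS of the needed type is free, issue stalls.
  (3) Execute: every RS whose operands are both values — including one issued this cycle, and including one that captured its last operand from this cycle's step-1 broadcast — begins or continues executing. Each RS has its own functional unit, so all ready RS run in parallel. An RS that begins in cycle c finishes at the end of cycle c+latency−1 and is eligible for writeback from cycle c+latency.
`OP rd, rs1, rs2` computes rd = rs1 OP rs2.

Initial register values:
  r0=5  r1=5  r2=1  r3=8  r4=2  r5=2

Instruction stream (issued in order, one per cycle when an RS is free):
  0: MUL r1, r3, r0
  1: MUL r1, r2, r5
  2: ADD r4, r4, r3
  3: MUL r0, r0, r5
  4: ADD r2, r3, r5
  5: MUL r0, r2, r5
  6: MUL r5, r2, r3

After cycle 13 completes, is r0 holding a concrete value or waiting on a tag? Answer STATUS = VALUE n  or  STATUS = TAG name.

c1: issue MUL r1<-Mul1 | r0:5,r1:Mul1,r2:1,r3:8,r4:2,r5:2
c2: issue MUL r1<-Mul2 | r0:5,r1:Mul2,r2:1,r3:8,r4:2,r5:2
c3: issue ADD r4<-Add1 | r0:5,r1:Mul2,r2:1,r3:8,r4:Add1,r5:2
c4: stall | r0:5,r1:Mul2,r2:1,r3:8,r4:Add1,r5:2
c5: CDB Mul1=40; issue MUL r0<-Mul1 | r0:Mul1,r1:Mul2,r2:1,r3:8,r4:Add1,r5:2
c6: CDB Add1=10; issue ADD r2<-Add1 | r0:Mul1,r1:Mul2,r2:Add1,r3:8,r4:10,r5:2
c7: CDB Mul2=2; issue MUL r0<-Mul2 | r0:Mul2,r1:2,r2:Add1,r3:8,r4:10,r5:2
c8: stall | r0:Mul2,r1:2,r2:Add1,r3:8,r4:10,r5:2
c9: CDB Add1=10; stall | r0:Mul2,r1:2,r2:10,r3:8,r4:10,r5:2
c10: CDB Mul1=10; issue MUL r5<-Mul1 | r0:Mul2,r1:2,r2:10,r3:8,r4:10,r5:Mul1
c11: - | r0:Mul2,r1:2,r2:10,r3:8,r4:10,r5:Mul1
c12: - | r0:Mul2,r1:2,r2:10,r3:8,r4:10,r5:Mul1
c13: CDB Mul2=20 | r0:20,r1:2,r2:10,r3:8,r4:10,r5:Mul1

STATUS = VALUE 20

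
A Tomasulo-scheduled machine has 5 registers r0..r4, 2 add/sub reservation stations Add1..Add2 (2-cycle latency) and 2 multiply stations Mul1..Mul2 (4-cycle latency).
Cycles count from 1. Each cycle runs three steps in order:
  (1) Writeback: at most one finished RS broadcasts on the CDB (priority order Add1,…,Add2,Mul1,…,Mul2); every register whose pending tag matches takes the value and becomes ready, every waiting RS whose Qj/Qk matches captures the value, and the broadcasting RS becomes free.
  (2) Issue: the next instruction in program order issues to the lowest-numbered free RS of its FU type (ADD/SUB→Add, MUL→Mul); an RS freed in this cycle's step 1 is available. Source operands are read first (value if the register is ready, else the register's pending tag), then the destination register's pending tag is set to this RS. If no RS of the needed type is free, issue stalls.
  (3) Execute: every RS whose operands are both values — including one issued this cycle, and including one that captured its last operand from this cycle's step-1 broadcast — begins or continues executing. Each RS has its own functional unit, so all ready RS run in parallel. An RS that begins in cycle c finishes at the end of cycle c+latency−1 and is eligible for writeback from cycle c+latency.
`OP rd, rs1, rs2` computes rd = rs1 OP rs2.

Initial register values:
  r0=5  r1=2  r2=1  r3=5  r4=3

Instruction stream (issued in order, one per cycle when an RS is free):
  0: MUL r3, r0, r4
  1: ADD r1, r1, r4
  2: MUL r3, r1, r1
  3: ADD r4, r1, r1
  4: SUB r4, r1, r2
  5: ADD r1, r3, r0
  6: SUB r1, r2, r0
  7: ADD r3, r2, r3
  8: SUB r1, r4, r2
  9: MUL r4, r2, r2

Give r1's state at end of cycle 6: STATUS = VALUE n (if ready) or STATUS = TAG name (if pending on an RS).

STATUS = TAG Add1

cycle 1: issue MUL r3<-Mul1 // r0:5,r1:2,r2:1,r3:Mul1,r4:3
cycle 2: issue ADD r1<-Add1 // r0:5,r1:Add1,r2:1,r3:Mul1,r4:3
cycle 3: issue MUL r3<-Mul2 // r0:5,r1:Add1,r2:1,r3:Mul2,r4:3
cycle 4: CDB Add1=5; issue ADD r4<-Add1 // r0:5,r1:5,r2:1,r3:Mul2,r4:Add1
cycle 5: CDB Mul1=15; issue SUB r4<-Add2 // r0:5,r1:5,r2:1,r3:Mul2,r4:Add2
cycle 6: CDB Add1=10; issue ADD r1<-Add1 // r0:5,r1:Add1,r2:1,r3:Mul2,r4:Add2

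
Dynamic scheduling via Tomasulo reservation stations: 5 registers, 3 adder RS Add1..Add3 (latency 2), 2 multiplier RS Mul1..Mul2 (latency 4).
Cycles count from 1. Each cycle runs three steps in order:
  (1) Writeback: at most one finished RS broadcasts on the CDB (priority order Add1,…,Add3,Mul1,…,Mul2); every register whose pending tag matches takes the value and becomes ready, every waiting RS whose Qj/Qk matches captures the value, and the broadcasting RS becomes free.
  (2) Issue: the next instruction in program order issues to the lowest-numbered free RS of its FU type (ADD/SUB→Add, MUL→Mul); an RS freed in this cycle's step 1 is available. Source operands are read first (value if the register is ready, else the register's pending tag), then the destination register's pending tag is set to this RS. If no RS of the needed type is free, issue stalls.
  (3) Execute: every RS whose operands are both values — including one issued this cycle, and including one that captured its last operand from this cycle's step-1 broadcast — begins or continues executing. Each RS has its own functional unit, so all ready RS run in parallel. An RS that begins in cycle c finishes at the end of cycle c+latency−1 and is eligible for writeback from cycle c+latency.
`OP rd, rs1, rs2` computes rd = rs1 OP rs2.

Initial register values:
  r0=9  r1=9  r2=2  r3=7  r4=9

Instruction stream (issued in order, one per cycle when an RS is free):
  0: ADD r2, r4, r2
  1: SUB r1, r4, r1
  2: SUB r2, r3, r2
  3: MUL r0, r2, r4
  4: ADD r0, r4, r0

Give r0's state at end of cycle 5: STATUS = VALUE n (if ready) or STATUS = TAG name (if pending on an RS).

STATUS = TAG Add1

cycle 1: issue ADD r2<-Add1 // r0:9,r1:9,r2:Add1,r3:7,r4:9
cycle 2: issue SUB r1<-Add2 // r0:9,r1:Add2,r2:Add1,r3:7,r4:9
cycle 3: CDB Add1=11; issue SUB r2<-Add1 // r0:9,r1:Add2,r2:Add1,r3:7,r4:9
cycle 4: CDB Add2=0; issue MUL r0<-Mul1 // r0:Mul1,r1:0,r2:Add1,r3:7,r4:9
cycle 5: CDB Add1=-4; issue ADD r0<-Add1 // r0:Add1,r1:0,r2:-4,r3:7,r4:9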